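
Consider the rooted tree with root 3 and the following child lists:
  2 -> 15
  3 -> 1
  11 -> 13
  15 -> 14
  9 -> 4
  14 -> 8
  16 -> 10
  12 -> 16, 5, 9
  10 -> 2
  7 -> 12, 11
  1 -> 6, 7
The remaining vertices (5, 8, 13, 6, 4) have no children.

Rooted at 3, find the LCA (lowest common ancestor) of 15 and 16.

15's ancestor chain is 15, 2, 10, 16, 12, 7, 1, 3 and 16's is 16, 12, 7, 1, 3; they first meet at 16.

16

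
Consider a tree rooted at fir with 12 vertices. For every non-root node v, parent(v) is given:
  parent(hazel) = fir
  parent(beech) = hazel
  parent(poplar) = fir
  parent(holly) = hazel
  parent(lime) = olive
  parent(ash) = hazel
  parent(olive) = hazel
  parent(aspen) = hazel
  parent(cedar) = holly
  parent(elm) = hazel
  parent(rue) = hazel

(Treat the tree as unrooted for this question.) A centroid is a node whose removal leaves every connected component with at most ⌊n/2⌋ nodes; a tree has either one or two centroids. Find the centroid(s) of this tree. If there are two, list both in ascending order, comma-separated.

hazel

If hazel is removed the pieces have sizes 2, 2, 2, 1, 1, 1, 1, 1, all ≤ ⌊12/2⌋ = 6.
Every other node leaves some component of size > 6, so the centroid is unique.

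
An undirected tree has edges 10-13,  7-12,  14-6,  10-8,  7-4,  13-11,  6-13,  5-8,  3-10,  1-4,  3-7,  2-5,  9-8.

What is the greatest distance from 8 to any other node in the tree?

5

A farthest node from 8 is 1.
The path 8-10-3-7-4-1 has 5 edges.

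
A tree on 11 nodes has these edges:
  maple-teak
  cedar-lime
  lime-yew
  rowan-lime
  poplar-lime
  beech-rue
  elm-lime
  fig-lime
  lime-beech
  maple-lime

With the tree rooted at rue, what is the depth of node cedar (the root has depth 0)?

Path from rue to cedar: rue → beech → lime → cedar, which has 3 edges.

3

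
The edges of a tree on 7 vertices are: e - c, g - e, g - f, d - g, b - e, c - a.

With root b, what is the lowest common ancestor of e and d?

e's ancestor chain is e, b and d's is d, g, e, b; they first meet at e.

e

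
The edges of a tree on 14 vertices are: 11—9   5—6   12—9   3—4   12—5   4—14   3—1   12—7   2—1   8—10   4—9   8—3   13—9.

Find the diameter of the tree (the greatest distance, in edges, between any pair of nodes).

7

Starting from 6, a farthest node is 2 at distance 7.
One longest path: 6 - 5 - 12 - 9 - 4 - 3 - 1 - 2.
So the diameter is 7.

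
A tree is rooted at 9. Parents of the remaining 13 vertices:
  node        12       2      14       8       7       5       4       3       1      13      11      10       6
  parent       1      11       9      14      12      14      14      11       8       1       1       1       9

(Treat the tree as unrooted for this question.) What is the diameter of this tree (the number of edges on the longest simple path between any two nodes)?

6

Starting from 3, a farthest node is 6 at distance 6.
One longest path: 3 – 11 – 1 – 8 – 14 – 9 – 6.
So the diameter is 6.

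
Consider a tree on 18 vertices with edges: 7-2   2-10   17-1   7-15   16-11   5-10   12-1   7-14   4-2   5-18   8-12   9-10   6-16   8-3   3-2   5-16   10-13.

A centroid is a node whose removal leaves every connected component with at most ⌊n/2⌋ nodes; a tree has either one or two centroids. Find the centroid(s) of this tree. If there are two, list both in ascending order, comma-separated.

2

Removing 2 splits the tree into components of sizes 8, 5, 3, 1; the largest is 8 ≤ ⌊18/2⌋ = 9.
Every other node leaves some component of size > 9, so the centroid is unique.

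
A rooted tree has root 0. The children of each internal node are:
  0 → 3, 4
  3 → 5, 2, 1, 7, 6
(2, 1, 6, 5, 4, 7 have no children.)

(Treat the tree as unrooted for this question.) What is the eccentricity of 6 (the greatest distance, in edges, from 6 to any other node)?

3

Distances from 6 peak at 3, attained at 4.
6-3-0-4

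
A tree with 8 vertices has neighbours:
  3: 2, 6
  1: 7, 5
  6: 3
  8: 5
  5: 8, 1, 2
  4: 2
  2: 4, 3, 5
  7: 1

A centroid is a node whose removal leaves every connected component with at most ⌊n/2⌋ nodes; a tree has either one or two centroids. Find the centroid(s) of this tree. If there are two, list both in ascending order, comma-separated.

2, 5

If 5 is removed the pieces have sizes 4, 2, 1, all ≤ ⌊8/2⌋ = 4.
2 is adjacent to 5 and is also a centroid (the largest component after removing it is likewise 4).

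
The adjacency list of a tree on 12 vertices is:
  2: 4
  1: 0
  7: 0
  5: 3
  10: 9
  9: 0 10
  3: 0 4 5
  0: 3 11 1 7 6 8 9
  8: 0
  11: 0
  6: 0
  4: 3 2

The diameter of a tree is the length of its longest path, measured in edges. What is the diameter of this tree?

BFS from 2 reaches 10 last, at distance 5; BFS from 10 confirms no node is farther.
Path: 2–4–3–0–9–10.

5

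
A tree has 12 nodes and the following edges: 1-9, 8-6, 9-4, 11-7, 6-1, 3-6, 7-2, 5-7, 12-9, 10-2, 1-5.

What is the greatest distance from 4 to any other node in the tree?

A farthest node from 4 is 10.
The path 4–9–1–5–7–2–10 has 6 edges.

6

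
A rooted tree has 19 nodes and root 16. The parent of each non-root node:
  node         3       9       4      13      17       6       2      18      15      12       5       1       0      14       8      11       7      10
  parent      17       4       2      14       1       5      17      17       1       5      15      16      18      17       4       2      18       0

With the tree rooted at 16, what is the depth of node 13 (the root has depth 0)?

Path from 16 to 13: 16 → 1 → 17 → 14 → 13, which has 4 edges.

4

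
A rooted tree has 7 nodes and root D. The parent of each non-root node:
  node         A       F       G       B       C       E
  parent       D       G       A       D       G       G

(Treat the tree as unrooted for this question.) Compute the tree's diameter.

BFS from B reaches C last, at distance 4; BFS from C confirms no node is farther.
Path: B–D–A–G–C.

4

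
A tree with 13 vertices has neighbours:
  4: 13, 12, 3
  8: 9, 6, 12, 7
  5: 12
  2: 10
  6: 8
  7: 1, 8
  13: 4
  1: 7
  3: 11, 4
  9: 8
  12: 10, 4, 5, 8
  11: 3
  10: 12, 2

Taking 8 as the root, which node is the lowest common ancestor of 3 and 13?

4

Path 3→root: 3 4 12 8; path 13→root: 13 4 12 8.
First common node: 4.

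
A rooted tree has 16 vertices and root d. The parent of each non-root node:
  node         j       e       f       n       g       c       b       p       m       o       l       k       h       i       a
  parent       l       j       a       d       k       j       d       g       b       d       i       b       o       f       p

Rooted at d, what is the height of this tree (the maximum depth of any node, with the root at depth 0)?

10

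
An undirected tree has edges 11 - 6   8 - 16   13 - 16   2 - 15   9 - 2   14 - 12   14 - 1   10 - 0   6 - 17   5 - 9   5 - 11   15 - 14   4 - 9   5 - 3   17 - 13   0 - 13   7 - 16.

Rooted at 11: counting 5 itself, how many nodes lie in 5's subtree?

9

5's subtree: {5, 3, 9, 4, 2, 15, 14, 12, 1}, size 9.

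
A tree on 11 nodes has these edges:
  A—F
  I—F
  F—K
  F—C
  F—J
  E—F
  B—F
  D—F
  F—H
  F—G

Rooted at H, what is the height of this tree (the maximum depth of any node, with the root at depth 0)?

2

A deepest node is K, reached by H-F-K.
That path has 2 edges, so the height is 2.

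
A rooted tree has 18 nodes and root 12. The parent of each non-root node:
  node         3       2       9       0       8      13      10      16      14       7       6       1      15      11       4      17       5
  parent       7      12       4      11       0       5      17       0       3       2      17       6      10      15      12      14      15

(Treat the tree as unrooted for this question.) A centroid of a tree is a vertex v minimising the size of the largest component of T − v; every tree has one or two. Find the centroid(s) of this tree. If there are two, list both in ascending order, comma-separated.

17

If 17 is removed the pieces have sizes 8, 7, 2, all ≤ ⌊18/2⌋ = 9.
Every other node leaves some component of size > 9, so the centroid is unique.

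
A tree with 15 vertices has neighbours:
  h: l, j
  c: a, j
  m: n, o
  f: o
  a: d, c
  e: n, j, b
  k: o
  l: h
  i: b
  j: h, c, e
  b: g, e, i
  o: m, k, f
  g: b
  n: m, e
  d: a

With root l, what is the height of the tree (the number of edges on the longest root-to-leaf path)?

7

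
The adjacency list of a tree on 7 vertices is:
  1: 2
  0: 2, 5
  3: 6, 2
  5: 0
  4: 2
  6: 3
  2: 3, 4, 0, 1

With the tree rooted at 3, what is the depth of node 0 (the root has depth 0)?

3 → 2 → 0 — 2 edges.

2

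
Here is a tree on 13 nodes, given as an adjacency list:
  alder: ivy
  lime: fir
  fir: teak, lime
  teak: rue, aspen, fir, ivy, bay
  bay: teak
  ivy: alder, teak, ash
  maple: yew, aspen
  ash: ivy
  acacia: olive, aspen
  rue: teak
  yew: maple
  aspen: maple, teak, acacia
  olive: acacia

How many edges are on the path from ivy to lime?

3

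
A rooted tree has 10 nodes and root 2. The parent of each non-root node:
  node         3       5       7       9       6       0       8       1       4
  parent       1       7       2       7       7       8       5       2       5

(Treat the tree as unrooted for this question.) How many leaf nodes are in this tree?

Degree-1 nodes: 0, 3, 4, 6, 9 — 5 of them.

5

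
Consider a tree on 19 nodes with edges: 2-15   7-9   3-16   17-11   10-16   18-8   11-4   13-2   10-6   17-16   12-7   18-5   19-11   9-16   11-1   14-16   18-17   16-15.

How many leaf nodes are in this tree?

Exactly 10 nodes have a single neighbour: 1, 3, 4, 5, 6, 8, 12, 13, 14, 19.

10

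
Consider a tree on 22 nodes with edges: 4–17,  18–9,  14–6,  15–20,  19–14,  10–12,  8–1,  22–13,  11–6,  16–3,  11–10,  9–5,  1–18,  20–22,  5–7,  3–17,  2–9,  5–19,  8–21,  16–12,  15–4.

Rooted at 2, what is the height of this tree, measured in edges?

16

13 sits deepest: 2 → 9 → 5 → 19 → 14 → 6 → 11 → 10 → 12 → 16 → 3 → 17 → 4 → 15 → 20 → 22 → 13 — 16 edges from the root.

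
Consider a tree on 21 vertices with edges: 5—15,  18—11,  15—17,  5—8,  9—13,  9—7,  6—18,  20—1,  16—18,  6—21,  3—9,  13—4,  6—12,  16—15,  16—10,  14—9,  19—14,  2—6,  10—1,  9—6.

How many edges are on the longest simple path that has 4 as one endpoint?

8

The node farthest from 4 is 20 (8 also at distance 8), via 4-13-9-6-18-16-10-1-20 — 8 edges.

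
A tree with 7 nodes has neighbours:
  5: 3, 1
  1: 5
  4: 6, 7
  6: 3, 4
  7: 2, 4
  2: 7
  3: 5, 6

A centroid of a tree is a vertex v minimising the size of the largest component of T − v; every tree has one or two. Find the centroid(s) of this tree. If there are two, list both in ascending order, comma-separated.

Delete 6: the remaining components have sizes 3, 3. Max 3 ≤ 3, so 6 is a centroid.
Every other node leaves some component of size > 3, so the centroid is unique.

6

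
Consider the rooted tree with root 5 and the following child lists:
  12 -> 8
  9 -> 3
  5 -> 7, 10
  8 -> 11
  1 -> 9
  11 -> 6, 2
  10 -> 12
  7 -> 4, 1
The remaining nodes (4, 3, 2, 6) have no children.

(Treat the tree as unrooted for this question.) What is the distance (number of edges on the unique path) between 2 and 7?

2 - 11 - 8 - 12 - 10 - 5 - 7: 6 edges.

6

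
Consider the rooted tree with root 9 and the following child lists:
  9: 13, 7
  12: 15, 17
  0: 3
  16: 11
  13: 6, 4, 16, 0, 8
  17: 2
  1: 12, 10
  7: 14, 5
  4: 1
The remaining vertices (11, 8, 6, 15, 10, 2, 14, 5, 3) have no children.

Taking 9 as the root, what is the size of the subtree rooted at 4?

7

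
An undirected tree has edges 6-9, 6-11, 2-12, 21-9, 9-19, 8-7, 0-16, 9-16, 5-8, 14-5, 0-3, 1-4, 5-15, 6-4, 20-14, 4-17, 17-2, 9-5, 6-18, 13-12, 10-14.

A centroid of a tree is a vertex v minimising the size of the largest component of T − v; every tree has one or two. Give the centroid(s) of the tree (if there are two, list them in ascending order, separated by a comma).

Delete 9: the remaining components have sizes 9, 7, 3, 1, 1. Max 9 ≤ 11, so 9 is a centroid.
Every other node leaves some component of size > 11, so the centroid is unique.

9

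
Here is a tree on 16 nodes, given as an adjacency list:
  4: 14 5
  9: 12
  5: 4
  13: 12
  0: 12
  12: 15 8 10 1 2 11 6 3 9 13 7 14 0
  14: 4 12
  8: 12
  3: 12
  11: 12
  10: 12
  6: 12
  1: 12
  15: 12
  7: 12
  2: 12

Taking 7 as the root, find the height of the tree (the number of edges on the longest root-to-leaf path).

4

The longest root-to-leaf path is 7–12–14–4–5 (4 edges).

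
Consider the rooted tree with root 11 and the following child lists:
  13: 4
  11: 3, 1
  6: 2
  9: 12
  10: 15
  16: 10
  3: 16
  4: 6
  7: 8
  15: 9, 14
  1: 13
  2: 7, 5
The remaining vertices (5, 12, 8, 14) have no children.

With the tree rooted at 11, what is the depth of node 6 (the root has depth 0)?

Path from 11 to 6: 11 → 1 → 13 → 4 → 6, which has 4 edges.

4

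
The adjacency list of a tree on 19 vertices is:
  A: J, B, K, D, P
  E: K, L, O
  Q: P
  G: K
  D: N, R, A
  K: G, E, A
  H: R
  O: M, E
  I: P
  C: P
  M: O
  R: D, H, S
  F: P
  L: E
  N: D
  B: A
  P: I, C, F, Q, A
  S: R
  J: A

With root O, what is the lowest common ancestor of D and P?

A

D's ancestor chain is D, A, K, E, O and P's is P, A, K, E, O; they first meet at A.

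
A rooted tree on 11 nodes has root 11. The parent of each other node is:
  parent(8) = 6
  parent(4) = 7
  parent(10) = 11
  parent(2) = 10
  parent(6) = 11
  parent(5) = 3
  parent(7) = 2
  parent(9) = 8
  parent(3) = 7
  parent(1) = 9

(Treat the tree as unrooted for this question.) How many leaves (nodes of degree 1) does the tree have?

The leaves are 1, 4, 5.
That is 3 leaves.

3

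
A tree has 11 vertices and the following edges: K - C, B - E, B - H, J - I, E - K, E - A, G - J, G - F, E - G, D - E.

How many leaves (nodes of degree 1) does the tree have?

6

Exactly 6 nodes have a single neighbour: A, C, D, F, H, I.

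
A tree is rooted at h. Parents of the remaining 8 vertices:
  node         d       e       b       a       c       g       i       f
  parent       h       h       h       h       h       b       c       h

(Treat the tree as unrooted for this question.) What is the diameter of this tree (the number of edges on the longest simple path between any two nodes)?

4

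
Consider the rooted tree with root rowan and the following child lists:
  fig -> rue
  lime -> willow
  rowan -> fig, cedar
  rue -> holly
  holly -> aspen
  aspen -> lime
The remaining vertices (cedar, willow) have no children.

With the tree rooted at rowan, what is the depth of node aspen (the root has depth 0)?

4

rowan → fig → rue → holly → aspen — 4 edges.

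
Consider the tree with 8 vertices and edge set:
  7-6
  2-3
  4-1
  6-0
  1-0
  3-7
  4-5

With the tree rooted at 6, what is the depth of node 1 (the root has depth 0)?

6 – 0 – 1 — 2 edges.

2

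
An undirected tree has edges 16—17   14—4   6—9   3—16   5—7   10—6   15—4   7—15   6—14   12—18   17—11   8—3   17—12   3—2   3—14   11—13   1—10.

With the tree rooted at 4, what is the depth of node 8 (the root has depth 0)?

Path from 4 to 8: 4–14–3–8, which has 3 edges.

3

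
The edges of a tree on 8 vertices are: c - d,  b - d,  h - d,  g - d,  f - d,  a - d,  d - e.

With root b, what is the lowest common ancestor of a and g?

d

a's ancestor chain is a, d, b and g's is g, d, b; they first meet at d.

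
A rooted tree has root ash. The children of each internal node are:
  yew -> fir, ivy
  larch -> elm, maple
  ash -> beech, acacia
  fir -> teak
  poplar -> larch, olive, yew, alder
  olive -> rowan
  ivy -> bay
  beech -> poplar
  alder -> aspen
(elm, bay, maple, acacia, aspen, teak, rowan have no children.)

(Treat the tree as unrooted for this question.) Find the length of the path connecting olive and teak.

olive–poplar–yew–fir–teak: 4 edges.

4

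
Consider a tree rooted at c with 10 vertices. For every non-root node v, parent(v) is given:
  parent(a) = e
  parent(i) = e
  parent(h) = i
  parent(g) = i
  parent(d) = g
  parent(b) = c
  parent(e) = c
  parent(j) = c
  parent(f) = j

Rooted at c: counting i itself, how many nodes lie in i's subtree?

4

i's subtree: {i, g, h, d}, size 4.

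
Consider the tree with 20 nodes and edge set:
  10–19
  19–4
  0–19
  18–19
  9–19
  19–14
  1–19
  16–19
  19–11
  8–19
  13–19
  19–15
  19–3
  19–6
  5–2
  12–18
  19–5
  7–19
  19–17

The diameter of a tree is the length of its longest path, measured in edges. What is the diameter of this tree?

Starting from 12, a farthest node is 2 at distance 4.
One longest path: 12 - 18 - 19 - 5 - 2.
So the diameter is 4.

4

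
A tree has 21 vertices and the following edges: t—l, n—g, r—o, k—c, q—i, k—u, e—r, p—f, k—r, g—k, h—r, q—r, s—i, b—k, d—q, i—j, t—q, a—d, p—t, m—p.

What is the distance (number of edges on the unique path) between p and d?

3

Walking from p: p - t - q - d. Length 3.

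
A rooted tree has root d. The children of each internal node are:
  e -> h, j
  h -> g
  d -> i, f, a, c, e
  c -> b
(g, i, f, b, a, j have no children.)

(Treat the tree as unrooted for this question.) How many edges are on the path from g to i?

4

The path is g–h–e–d–i, which has 4 edges.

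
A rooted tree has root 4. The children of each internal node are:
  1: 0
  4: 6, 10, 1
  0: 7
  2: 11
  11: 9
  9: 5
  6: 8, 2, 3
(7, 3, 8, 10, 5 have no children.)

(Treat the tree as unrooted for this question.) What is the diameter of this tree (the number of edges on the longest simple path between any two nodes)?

Starting from 5, a farthest node is 7 at distance 8.
One longest path: 5-9-11-2-6-4-1-0-7.
So the diameter is 8.

8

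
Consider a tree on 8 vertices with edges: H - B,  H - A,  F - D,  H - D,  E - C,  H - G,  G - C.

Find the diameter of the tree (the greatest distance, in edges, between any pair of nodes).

Starting from E, a farthest node is F at distance 5.
One longest path: E – C – G – H – D – F.
So the diameter is 5.

5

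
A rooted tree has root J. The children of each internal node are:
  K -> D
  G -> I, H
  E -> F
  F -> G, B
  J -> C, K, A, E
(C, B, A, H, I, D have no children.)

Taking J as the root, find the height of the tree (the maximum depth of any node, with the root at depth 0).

4

H sits deepest: J → E → F → G → H — 4 edges from the root.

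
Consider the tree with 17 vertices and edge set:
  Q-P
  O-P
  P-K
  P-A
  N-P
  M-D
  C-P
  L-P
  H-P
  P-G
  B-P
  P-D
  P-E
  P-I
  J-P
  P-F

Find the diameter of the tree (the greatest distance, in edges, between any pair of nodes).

Starting from M, a farthest node is O at distance 3.
One longest path: M – D – P – O.
So the diameter is 3.

3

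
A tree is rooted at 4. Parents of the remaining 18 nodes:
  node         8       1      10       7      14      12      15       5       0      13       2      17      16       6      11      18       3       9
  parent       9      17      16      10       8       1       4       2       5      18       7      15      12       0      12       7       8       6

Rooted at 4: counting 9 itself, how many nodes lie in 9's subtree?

Descendants of 9 (including itself): 9, 8, 14, 3. That's 4.

4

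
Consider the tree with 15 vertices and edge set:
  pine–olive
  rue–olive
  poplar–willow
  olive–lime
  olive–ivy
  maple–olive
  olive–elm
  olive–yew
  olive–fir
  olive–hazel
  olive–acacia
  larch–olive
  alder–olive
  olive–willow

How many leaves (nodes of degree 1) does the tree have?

13

Exactly 13 nodes have a single neighbour: acacia, alder, elm, fir, hazel, ivy, larch, lime, maple, pine, poplar, rue, yew.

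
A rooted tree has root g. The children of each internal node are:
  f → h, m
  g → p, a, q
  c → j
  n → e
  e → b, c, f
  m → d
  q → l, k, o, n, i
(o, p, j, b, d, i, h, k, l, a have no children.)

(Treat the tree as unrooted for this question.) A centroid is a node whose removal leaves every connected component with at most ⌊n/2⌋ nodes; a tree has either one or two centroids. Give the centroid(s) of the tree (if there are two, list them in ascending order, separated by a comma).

Removing n splits the tree into components of sizes 8, 8; the largest is 8 ≤ ⌊17/2⌋ = 8.
Every other node leaves some component of size > 8, so the centroid is unique.

n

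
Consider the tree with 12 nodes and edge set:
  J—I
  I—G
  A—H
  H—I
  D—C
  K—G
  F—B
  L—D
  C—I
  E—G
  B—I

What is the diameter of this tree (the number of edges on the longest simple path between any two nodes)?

Starting from L, a farthest node is F at distance 5.
One longest path: L–D–C–I–B–F.
So the diameter is 5.

5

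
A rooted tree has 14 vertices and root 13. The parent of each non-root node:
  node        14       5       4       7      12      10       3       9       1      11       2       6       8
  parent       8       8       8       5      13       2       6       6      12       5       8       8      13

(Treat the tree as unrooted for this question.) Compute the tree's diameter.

5

BFS from 1 reaches 3 last, at distance 5; BFS from 3 confirms no node is farther.
Path: 1-12-13-8-6-3.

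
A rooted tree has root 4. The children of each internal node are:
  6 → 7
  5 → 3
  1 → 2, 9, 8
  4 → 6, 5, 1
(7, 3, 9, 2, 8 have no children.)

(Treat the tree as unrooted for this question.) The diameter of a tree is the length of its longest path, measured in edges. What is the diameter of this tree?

A longest path is 8–1–4–5–3, with 4 edges.

4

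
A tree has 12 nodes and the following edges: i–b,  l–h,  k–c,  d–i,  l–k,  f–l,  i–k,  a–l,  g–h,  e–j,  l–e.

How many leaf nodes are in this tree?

7

Degree-1 nodes: a, b, c, d, f, g, j — 7 of them.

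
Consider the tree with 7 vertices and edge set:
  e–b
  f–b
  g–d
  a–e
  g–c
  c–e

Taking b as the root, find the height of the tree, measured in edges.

4

d sits deepest: b → e → c → g → d — 4 edges from the root.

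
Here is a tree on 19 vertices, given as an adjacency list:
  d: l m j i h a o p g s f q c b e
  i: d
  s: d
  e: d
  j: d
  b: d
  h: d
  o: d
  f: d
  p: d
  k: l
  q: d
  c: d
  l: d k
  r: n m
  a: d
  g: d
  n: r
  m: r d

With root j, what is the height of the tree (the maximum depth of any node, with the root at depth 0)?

4

A deepest node is n, reached by j–d–m–r–n.
That path has 4 edges, so the height is 4.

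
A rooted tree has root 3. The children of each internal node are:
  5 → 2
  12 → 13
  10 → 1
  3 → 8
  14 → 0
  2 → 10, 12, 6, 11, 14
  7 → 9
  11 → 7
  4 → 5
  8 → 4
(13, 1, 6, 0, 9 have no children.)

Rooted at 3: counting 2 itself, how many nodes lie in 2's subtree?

11

The subtree rooted at 2 contains: 2, 10, 11, 12, 14, 6, 1, 7, 13, 0, 9 — 11 nodes.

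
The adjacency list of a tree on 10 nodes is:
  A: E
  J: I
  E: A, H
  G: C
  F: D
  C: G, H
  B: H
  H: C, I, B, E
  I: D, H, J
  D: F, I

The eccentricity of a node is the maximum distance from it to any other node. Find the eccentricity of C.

4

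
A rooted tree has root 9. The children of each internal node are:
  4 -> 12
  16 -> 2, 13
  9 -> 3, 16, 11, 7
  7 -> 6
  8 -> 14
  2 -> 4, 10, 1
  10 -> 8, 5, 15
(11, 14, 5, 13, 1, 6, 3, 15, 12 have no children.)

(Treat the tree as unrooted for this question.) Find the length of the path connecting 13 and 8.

Walking from 13: 13–16–2–10–8. Length 4.

4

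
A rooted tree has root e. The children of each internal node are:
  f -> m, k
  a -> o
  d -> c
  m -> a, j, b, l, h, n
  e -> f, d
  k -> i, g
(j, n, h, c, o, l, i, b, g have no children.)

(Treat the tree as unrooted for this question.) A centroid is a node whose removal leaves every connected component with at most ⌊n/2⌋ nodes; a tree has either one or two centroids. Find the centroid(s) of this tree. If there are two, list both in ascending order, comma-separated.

m

Removing m splits the tree into components of sizes 7, 2, 1, 1, 1, 1, 1; the largest is 7 ≤ ⌊15/2⌋ = 7.
No neighbour of m does as well, so m is the unique centroid.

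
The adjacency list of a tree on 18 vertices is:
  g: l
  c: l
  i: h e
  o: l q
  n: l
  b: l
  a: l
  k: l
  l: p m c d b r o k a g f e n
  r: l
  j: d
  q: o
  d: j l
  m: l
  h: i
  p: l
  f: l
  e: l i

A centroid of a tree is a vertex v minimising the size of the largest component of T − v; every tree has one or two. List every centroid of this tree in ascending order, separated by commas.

l

If l is removed the pieces have sizes 3, 2, 2, 1, 1, 1, 1, 1, 1, 1, 1, 1, 1, all ≤ ⌊18/2⌋ = 9.
No neighbour of l does as well, so l is the unique centroid.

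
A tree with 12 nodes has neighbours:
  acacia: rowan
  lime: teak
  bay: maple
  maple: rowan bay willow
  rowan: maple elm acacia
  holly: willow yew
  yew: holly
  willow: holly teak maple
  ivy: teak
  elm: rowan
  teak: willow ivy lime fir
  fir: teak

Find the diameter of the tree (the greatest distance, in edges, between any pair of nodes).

BFS from fir reaches elm last, at distance 5; BFS from elm confirms no node is farther.
Path: fir-teak-willow-maple-rowan-elm.

5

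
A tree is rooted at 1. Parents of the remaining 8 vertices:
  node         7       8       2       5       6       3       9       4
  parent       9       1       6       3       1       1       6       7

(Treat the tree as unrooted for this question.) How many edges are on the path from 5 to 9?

4

The path is 5–3–1–6–9, which has 4 edges.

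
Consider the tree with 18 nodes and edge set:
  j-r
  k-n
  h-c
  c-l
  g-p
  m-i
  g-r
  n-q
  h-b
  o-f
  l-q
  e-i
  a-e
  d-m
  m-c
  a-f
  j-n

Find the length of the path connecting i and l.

i–m–c–l: 3 edges.

3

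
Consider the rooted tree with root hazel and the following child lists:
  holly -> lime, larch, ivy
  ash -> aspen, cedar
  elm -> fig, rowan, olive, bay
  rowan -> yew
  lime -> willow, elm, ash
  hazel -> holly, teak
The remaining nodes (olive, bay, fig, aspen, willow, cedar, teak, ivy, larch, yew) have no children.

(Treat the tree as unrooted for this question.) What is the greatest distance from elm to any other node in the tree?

4

Distances from elm peak at 4, attained at teak.
elm–lime–holly–hazel–teak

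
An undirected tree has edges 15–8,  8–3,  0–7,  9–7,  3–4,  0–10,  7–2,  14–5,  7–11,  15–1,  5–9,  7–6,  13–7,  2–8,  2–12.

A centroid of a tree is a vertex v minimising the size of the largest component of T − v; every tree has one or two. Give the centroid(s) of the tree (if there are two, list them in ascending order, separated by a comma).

7

If 7 is removed the pieces have sizes 7, 3, 2, 1, 1, 1, all ≤ ⌊16/2⌋ = 8.
Every other node leaves some component of size > 8, so the centroid is unique.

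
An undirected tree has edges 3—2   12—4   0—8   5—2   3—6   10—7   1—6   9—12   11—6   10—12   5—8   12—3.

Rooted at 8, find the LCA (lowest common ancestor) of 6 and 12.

Path 6→root: 6 3 2 5 8; path 12→root: 12 3 2 5 8.
First common node: 3.

3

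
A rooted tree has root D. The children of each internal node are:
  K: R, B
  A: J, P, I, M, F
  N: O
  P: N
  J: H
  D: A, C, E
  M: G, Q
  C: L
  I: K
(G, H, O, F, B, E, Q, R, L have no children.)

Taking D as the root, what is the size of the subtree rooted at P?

The subtree rooted at P contains: P, N, O — 3 nodes.

3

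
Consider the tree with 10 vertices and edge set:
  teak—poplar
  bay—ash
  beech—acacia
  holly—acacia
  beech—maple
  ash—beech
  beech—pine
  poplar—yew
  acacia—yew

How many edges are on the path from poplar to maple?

The path is poplar – yew – acacia – beech – maple, which has 4 edges.

4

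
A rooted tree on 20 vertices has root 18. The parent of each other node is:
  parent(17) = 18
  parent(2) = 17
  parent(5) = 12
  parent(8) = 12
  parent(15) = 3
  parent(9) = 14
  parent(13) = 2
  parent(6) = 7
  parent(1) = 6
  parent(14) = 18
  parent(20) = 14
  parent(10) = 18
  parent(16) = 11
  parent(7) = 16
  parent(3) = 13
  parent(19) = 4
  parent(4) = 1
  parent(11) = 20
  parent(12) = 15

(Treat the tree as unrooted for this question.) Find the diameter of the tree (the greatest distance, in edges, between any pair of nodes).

Starting from 5, a farthest node is 19 at distance 16.
One longest path: 5–12–15–3–13–2–17–18–14–20–11–16–7–6–1–4–19.
So the diameter is 16.

16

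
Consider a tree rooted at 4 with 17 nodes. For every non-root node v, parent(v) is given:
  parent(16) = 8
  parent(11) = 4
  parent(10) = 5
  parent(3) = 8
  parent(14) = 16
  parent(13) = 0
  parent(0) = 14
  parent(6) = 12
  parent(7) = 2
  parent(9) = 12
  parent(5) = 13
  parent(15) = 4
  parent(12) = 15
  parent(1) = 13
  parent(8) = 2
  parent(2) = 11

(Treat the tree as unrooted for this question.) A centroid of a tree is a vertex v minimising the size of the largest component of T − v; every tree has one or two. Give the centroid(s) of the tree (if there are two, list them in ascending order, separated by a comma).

Removing 8 splits the tree into components of sizes 8, 7, 1; the largest is 8 ≤ ⌊17/2⌋ = 8.
No neighbour of 8 does as well, so 8 is the unique centroid.

8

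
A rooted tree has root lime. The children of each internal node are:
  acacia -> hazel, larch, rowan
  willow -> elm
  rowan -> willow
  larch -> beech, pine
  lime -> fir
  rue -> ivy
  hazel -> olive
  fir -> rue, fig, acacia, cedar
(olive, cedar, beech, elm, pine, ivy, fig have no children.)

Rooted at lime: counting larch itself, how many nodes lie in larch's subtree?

3

The subtree rooted at larch contains: larch, pine, beech — 3 nodes.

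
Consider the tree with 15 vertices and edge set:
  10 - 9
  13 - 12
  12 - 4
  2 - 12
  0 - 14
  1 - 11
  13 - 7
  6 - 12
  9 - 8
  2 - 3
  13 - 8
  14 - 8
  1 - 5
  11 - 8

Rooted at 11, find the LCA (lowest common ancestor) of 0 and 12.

8

0's ancestor chain is 0, 14, 8, 11 and 12's is 12, 13, 8, 11; they first meet at 8.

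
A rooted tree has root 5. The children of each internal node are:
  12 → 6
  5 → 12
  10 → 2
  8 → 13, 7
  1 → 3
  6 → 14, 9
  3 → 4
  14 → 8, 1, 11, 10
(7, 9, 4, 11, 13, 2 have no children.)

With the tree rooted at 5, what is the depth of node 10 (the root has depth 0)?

4

Path from 5 to 10: 5–12–6–14–10, which has 4 edges.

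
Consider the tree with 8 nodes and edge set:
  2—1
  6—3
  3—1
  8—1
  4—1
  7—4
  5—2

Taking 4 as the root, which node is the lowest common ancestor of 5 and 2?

5's ancestor chain is 5, 2, 1, 4 and 2's is 2, 1, 4; they first meet at 2.

2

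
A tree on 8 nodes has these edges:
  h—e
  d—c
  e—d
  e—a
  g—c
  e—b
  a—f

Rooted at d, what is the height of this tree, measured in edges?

A deepest node is f, reached by d-e-a-f.
That path has 3 edges, so the height is 3.

3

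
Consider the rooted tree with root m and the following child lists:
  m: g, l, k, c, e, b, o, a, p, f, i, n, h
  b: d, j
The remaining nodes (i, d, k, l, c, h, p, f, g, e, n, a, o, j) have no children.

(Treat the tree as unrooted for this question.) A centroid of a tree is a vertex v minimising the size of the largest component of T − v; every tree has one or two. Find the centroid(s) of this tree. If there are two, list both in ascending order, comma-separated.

If m is removed the pieces have sizes 3, 1, 1, 1, 1, 1, 1, 1, 1, 1, 1, 1, 1, all ≤ ⌊16/2⌋ = 8.
No neighbour of m does as well, so m is the unique centroid.

m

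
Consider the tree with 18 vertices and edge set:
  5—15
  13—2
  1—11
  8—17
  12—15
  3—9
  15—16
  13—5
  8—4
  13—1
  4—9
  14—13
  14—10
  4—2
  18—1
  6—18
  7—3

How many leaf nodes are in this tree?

The leaves are 6, 7, 10, 11, 12, 16, 17.
That is 7 leaves.

7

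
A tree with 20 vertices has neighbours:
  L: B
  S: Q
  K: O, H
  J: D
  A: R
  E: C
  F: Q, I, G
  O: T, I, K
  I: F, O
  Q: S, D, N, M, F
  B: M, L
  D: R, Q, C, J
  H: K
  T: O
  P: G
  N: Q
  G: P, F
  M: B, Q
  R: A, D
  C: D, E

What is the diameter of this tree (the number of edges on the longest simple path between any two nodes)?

Starting from H, a farthest node is E at distance 8.
One longest path: H - K - O - I - F - Q - D - C - E.
So the diameter is 8.

8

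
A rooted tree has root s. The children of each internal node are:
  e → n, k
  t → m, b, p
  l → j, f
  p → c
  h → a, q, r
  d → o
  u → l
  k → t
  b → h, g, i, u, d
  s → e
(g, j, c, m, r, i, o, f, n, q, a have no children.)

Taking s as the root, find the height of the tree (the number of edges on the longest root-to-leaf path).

A deepest node is j, reached by s – e – k – t – b – u – l – j.
That path has 7 edges, so the height is 7.

7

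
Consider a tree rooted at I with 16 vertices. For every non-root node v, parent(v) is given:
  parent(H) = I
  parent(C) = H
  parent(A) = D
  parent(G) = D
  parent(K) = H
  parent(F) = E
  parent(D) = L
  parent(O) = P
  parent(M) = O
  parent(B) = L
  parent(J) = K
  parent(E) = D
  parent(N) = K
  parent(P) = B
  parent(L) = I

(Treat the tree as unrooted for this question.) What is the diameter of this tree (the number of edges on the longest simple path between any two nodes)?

8

A longest path is M – O – P – B – L – I – H – K – N, with 8 edges.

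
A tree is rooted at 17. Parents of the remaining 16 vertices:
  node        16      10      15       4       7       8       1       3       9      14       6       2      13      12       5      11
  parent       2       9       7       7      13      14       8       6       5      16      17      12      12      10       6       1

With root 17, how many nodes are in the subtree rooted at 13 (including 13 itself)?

4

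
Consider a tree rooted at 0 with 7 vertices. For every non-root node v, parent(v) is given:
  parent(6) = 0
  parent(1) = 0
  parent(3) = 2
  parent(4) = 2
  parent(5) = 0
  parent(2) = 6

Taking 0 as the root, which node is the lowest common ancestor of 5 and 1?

Path 5→root: 5 0; path 1→root: 1 0.
First common node: 0.

0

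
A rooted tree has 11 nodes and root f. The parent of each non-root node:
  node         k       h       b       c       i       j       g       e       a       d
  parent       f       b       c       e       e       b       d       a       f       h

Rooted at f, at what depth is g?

f – a – e – c – b – h – d – g — 7 edges.

7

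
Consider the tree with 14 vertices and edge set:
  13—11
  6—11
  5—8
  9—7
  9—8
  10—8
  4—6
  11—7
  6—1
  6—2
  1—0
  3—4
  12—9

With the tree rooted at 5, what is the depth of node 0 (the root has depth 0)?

Path from 5 to 0: 5–8–9–7–11–6–1–0, which has 7 edges.

7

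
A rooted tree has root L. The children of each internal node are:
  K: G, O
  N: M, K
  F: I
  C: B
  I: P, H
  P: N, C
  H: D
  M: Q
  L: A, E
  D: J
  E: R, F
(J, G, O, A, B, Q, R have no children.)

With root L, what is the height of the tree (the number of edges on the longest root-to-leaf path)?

7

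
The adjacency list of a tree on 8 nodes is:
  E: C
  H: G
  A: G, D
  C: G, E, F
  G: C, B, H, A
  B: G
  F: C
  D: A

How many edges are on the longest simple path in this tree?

BFS from D reaches F last, at distance 4; BFS from F confirms no node is farther.
Path: D - A - G - C - F.

4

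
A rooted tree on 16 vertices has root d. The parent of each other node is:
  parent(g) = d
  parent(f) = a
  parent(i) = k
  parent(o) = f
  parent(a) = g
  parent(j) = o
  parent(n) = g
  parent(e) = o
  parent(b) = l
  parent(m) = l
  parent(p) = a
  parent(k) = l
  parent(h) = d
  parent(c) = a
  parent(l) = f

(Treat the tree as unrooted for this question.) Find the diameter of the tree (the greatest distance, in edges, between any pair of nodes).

7

Starting from h, a farthest node is i at distance 7.
One longest path: h - d - g - a - f - l - k - i.
So the diameter is 7.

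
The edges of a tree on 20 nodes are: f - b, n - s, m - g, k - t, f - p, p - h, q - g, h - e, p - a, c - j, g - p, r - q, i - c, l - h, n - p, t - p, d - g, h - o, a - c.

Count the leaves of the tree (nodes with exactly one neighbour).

Degree-1 nodes: b, d, e, i, j, k, l, m, o, r, s — 11 of them.

11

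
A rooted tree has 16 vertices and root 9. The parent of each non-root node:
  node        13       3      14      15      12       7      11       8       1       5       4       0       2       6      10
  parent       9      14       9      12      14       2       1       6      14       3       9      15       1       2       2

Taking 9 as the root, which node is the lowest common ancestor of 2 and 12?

14

Path 2→root: 2 1 14 9; path 12→root: 12 14 9.
First common node: 14.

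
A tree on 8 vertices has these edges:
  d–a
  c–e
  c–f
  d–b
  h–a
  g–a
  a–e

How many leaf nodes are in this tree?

4

The leaves are b, f, g, h.
That is 4 leaves.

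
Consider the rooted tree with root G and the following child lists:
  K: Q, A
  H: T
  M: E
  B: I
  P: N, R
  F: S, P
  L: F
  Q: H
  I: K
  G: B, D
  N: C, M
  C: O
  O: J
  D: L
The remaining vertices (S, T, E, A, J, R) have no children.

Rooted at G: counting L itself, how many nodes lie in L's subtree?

L's subtree: {L, F, S, P, R, N, M, C, E, O, J}, size 11.

11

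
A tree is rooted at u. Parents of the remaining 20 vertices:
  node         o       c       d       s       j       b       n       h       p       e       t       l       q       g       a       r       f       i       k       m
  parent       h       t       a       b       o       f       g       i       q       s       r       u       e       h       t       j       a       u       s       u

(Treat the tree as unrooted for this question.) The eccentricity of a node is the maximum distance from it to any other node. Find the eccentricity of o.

10

Distances from o peak at 10, attained at p.
o – j – r – t – a – f – b – s – e – q – p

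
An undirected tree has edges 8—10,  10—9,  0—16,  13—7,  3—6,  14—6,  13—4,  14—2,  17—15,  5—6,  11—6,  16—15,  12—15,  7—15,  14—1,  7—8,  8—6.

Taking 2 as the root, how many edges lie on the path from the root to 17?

Path from 2 to 17: 2–14–6–8–7–15–17, which has 6 edges.

6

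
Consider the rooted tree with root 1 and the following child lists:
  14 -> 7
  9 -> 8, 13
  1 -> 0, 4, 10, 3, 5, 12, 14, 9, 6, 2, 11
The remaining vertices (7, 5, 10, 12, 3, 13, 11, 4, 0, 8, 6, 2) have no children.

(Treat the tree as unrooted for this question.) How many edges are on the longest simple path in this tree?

A longest path is 13–9–1–14–7, with 4 edges.

4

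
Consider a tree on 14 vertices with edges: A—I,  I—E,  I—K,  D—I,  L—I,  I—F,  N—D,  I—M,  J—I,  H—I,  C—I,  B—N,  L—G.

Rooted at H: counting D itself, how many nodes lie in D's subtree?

D's subtree: {D, N, B}, size 3.

3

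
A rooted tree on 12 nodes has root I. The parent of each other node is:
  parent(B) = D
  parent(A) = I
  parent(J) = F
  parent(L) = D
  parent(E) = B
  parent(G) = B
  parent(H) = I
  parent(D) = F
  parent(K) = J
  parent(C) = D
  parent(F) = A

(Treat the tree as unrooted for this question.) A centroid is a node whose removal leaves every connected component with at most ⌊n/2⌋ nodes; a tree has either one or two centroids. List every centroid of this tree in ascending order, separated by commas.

Delete D: the remaining components have sizes 6, 3, 1, 1. Max 6 ≤ 6, so D is a centroid.
Its neighbour F also leaves a largest component of size 6, so both are centroids.

D, F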